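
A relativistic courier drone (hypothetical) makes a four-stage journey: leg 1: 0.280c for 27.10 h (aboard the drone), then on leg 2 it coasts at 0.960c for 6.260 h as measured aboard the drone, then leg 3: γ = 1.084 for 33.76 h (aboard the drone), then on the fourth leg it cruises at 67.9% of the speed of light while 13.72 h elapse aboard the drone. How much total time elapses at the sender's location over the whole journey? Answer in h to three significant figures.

Δt = 106 h

Leg 1: γ = 1/√(1 − 0.280²) = 25/24 ≈ 1.042; Δt_1 = 1.042 × 27.10 = 28.23 h.
Leg 2: γ = 1/√(1 − 0.960²) = 25/7 ≈ 3.571; Δt_2 = 3.571 × 6.260 = 22.36 h.
Leg 3: γ = 1.084; Δt_3 = 1.084 × 33.76 = 36.60 h.
Leg 4: β = 0.679; γ = 1/√(1 − 0.679²) = 1/√0.5390 = 1.362; Δt_4 = 1.362 × 13.72 = 18.69 h.
Total: 28.23 + 22.36 + 36.60 + 18.69 h.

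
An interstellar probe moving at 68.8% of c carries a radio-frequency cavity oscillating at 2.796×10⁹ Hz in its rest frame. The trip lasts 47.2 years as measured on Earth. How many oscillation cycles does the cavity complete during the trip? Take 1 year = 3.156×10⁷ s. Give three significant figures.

β = 0.688; γ = 1/√(1 − 0.688²) = 1/√0.5267 = 1.378
The oscillator's own cycle count is N = f × τ where τ is the proper time aboard the probe. τ = Δt/γ = 47.2/1.378 = 34.25 years = 1.081×10⁹ s.
N = 2.796×10⁹ × 1.081×10⁹ = 3.023×10¹⁸.

N = 3.02×10¹⁸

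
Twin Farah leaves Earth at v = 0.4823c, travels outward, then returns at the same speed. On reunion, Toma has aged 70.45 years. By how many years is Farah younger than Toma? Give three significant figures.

Δt − τ = 8.74 years

γ = 1/√(1 − 0.4823²) = 1/√0.7674 = 1.142
Farah's elapsed proper time: τ = 70.45/1.142 = 61.71 years.
Age gap = Δt − τ = 70.45 − 61.71 years.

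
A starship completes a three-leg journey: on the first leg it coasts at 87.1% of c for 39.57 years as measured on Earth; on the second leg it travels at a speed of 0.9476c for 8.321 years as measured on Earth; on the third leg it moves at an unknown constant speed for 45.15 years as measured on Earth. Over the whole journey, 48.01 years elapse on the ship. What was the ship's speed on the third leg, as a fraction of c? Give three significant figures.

Leg 1: β = 0.871; γ = 1/√(1 − 0.871²) = 1/√0.2414 = 2.035; τ_1 = 39.57/2.035 = 19.44 years.
Leg 2: γ = 1/√(1 − 0.9476²) = 1/√0.1021 = 3.130; τ_2 = 8.321/3.130 = 2.658 years.
Leg 3: speed unknown; τ_3 = 45.15/γ_3.
Total proper time: 19.44 + 2.658 + τ_3 = 48.01, so τ_3 = 48.01 − 22.10 = 25.91 years.
γ_3 = 45.15/25.91 = 1.742; β = √(1 − 1/γ²) = √0.6706.

β = 0.819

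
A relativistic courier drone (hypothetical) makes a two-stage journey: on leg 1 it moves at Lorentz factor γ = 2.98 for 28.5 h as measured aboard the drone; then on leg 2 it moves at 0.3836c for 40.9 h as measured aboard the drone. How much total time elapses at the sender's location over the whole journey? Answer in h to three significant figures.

Leg 1: γ = 2.98; Δt_1 = 2.980 × 28.5 = 84.93 h.
Leg 2: γ = 1/√(1 − 0.3836²) = 1/√0.8529 = 1.083; Δt_2 = 1.083 × 40.9 = 44.29 h.
Total: 84.93 + 44.29 h.

Δt = 129 h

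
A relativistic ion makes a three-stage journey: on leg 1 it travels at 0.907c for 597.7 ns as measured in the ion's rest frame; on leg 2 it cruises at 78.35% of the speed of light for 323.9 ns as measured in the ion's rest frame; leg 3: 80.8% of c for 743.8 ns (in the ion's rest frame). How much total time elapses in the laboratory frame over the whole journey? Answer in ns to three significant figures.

Δt = 3200 ns

Leg 1: γ = 1/√(1 − 0.907²) = 1/√0.1774 = 2.375; Δt_1 = 2.375 × 597.7 = 1419 ns.
Leg 2: β = 0.7835; γ = 1/√(1 − 0.7835²) = 1/√0.3861 = 1.609; Δt_2 = 1.609 × 323.9 = 521.2 ns.
Leg 3: β = 0.808; γ = 1/√(1 − 0.808²) = 1/√0.3471 = 1.697; Δt_3 = 1.697 × 743.8 = 1262 ns.
Total: 1419 + 521.2 + 1262 ns.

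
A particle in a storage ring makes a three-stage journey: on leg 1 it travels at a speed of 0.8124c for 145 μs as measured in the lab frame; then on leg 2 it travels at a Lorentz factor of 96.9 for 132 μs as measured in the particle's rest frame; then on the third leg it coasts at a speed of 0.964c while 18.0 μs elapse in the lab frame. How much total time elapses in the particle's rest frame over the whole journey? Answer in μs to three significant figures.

τ = 221 μs

Leg 1: γ = 1/√(1 − 0.8124²) = 1/√0.3400 = 1.715; τ_1 = 145/1.715 = 84.55 μs.
Leg 2: 132 μs is already measured in the particle's rest frame.
Leg 3: γ = 1/√(1 − 0.964²) = 1/√0.07070 = 3.761; τ_3 = 18.0/3.761 = 4.786 μs.
Total: 84.55 + 132.0 + 4.786 μs.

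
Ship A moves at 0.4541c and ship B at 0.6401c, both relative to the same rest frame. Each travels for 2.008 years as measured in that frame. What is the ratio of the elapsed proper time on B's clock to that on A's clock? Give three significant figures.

A: γ = 1/√(1 − 0.4541²) = 1/√0.7938 = 1.122. B: γ = 1/√(1 − 0.6401²) = 1/√0.5903 = 1.302.
τ_A/τ_B = γ_B/γ_A = 1.302/1.122 = 1.160, so τ_B/τ_A = 0.8623.

τ_B/τ_A = 0.862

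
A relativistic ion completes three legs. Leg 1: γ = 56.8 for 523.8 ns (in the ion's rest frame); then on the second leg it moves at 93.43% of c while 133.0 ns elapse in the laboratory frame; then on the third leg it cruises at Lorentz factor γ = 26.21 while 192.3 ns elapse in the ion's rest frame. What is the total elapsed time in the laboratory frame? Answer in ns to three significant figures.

Leg 1: γ = 56.8; Δt_1 = 56.80 × 523.8 = 2.975×10⁴ ns.
Leg 2: 133.0 ns is already measured in the laboratory frame.
Leg 3: γ = 26.21; Δt_3 = 26.21 × 192.3 = 5040 ns.
Total: 2.975×10⁴ + 133.0 + 5040 ns.

Δt = 3.49×10⁴ ns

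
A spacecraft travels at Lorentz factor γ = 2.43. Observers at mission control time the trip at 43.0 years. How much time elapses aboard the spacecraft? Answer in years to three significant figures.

τ = 17.7 years

γ = 2.43
The interval measured at mission control is the dilated one; the clock aboard the spacecraft measures the proper time τ = Δt/γ = 43.0/2.430 years.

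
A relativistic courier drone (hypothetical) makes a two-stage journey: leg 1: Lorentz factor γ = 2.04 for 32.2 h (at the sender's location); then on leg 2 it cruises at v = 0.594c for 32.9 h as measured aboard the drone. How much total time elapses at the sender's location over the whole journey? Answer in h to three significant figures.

Δt = 73.1 h

Leg 1: 32.2 h is already measured at the sender's location.
Leg 2: γ = 1/√(1 − 0.594²) = 1/√0.6472 = 1.243; Δt_2 = 1.243 × 32.9 = 40.90 h.
Total: 32.20 + 40.90 h.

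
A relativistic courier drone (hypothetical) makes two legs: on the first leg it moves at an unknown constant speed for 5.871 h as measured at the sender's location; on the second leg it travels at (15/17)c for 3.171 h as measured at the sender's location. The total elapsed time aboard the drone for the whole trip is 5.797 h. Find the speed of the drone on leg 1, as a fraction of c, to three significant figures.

Leg 1: speed unknown; τ_1 = 5.871/γ_1.
Leg 2: γ = 1/√(1 − (15/17)²) = 17/8 = 2.125; τ_2 = 3.171/2.125 = 1.492 h.
Total proper time: τ_1 + 1.492 = 5.797, so τ_1 = 5.797 − 1.492 = 4.305 h.
γ_1 = 5.871/4.305 = 1.364; β = √(1 − 1/γ²) = √0.4624.

β = 0.680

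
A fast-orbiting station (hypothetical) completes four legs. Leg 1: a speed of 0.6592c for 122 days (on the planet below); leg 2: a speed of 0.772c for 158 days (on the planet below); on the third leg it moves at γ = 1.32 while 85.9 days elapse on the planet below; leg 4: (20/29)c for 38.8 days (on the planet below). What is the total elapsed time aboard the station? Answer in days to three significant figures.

τ = 285 days

Leg 1: γ = 1/√(1 − 0.6592²) = 1/√0.5655 = 1.330; τ_1 = 122/1.330 = 91.74 days.
Leg 2: γ = 1/√(1 − 0.772²) = 1/√0.4040 = 1.573; τ_2 = 158/1.573 = 100.4 days.
Leg 3: γ = 1.32; τ_3 = 85.9/1.320 = 65.08 days.
Leg 4: γ = 1/√(1 − (20/29)²) = 29/21 ≈ 1.381; τ_4 = 38.8/1.381 = 28.10 days.
Total: 91.74 + 100.4 + 65.08 + 28.10 days.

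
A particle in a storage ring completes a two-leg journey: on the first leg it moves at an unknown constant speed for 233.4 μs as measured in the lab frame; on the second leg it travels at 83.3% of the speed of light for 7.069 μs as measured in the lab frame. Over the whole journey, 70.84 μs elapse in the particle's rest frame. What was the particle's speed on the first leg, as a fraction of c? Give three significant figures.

β = 0.958

Leg 1: speed unknown; τ_1 = 233.4/γ_1.
Leg 2: β = 0.833; γ = 1/√(1 − 0.833²) = 1/√0.3061 = 1.807; τ_2 = 7.069/1.807 = 3.911 μs.
Total proper time: τ_1 + 3.911 = 70.84, so τ_1 = 70.84 − 3.911 = 66.93 μs.
γ_1 = 233.4/66.93 = 3.487; β = √(1 − 1/γ²) = √0.9178.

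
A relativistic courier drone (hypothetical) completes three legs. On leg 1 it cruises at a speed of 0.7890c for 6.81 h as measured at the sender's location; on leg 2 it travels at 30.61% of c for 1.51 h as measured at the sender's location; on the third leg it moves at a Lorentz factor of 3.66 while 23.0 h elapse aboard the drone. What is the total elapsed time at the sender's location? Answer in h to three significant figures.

Δt = 92.5 h

Leg 1: 6.81 h is already measured at the sender's location.
Leg 2: 1.51 h is already measured at the sender's location.
Leg 3: γ = 3.66; Δt_3 = 3.660 × 23.0 = 84.18 h.
Total: 6.810 + 1.510 + 84.18 h.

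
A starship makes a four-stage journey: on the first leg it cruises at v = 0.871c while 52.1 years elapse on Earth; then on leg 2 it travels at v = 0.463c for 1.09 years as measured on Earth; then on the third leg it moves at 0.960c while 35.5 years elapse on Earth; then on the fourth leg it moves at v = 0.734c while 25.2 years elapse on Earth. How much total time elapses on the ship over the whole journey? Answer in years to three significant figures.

τ = 53.6 years

Leg 1: γ = 1/√(1 − 0.871²) = 1/√0.2414 = 2.035; τ_1 = 52.1/2.035 = 25.60 years.
Leg 2: γ = 1/√(1 − 0.463²) = 1/√0.7856 = 1.128; τ_2 = 1.09/1.128 = 0.9661 years.
Leg 3: γ = 1/√(1 − 0.960²) = 25/7 ≈ 3.571; τ_3 = 35.5/3.571 = 9.940 years.
Leg 4: γ = 1/√(1 − 0.734²) = 1/√0.4612 = 1.472; τ_4 = 25.2/1.472 = 17.11 years.
Total: 25.60 + 0.9661 + 9.940 + 17.11 years.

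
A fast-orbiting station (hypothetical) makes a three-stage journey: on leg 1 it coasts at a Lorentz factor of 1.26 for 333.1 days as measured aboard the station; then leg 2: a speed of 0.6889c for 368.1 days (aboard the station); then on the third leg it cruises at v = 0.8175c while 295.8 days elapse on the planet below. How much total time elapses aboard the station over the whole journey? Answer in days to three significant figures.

Leg 1: 333.1 days is already measured aboard the station.
Leg 2: 368.1 days is already measured aboard the station.
Leg 3: γ = 1/√(1 − 0.8175²) = 1/√0.3317 = 1.736; τ_3 = 295.8/1.736 = 170.4 days.
Total: 333.1 + 368.1 + 170.4 days.

τ = 872 days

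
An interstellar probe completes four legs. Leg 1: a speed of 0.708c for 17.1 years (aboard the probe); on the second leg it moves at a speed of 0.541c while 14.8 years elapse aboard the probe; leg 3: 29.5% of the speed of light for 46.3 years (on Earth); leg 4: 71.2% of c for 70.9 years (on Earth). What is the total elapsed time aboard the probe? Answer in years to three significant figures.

τ = 126 years

Leg 1: 17.1 years is already measured aboard the probe.
Leg 2: 14.8 years is already measured aboard the probe.
Leg 3: β = 0.295; γ = 1/√(1 − 0.295²) = 1/√0.9130 = 1.047; τ_3 = 46.3/1.047 = 44.24 years.
Leg 4: β = 0.712; γ = 1/√(1 − 0.712²) = 1/√0.4931 = 1.424; τ_4 = 70.9/1.424 = 49.78 years.
Total: 17.10 + 14.80 + 44.24 + 49.78 years.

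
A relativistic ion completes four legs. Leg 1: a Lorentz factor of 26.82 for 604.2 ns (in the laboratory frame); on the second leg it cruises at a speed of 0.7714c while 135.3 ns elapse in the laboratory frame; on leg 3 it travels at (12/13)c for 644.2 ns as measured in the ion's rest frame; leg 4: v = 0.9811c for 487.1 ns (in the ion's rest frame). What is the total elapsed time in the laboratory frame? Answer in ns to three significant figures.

Leg 1: 604.2 ns is already measured in the laboratory frame.
Leg 2: 135.3 ns is already measured in the laboratory frame.
Leg 3: γ = 1/√(1 − (12/13)²) = 13/5 = 2.600; Δt_3 = 2.600 × 644.2 = 1675 ns.
Leg 4: γ = 1/√(1 − 0.9811²) = 1/√0.03744 = 5.168; Δt_4 = 5.168 × 487.1 = 2517 ns.
Total: 604.2 + 135.3 + 1675 + 2517 ns.

Δt = 4930 ns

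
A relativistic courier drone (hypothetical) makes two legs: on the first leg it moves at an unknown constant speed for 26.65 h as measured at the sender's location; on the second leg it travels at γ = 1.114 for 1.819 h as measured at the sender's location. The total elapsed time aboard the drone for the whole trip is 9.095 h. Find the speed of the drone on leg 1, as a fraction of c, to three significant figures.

β = 0.960

Leg 1: speed unknown; τ_1 = 26.65/γ_1.
Leg 2: γ = 1.114; τ_2 = 1.819/1.114 = 1.633 h.
Total proper time: τ_1 + 1.633 = 9.095, so τ_1 = 9.095 − 1.633 = 7.462 h.
γ_1 = 26.65/7.462 = 3.571; β = √(1 − 1/γ²) = √0.9216.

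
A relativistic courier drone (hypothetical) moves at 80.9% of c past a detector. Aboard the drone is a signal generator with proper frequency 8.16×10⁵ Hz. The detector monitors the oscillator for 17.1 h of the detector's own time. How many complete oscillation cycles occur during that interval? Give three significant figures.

β = 0.809; γ = 1/√(1 − 0.809²) = 1/√0.3455 = 1.701
During 17.1 h of lab time, the oscillator's proper time advances by τ = Δt/γ = 17.1/1.701 = 10.05 h = 3.619×10⁴ s.
N = f × τ = 8.16×10⁵ × 3.619×10⁴ = 2.953×10¹⁰.

N = 2.95×10¹⁰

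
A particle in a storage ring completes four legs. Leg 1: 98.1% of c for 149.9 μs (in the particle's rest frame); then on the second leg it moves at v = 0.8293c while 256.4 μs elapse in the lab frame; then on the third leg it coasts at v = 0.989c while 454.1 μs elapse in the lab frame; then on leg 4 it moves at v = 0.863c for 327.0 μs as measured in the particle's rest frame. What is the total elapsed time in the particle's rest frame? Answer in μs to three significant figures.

τ = 687 μs

Leg 1: 149.9 μs is already measured in the particle's rest frame.
Leg 2: γ = 1/√(1 − 0.8293²) = 1/√0.3123 = 1.790; τ_2 = 256.4/1.790 = 143.3 μs.
Leg 3: γ = 1/√(1 − 0.989²) = 1/√0.02188 = 6.761; τ_3 = 454.1/6.761 = 67.17 μs.
Leg 4: 327.0 μs is already measured in the particle's rest frame.
Total: 149.9 + 143.3 + 67.17 + 327.0 μs.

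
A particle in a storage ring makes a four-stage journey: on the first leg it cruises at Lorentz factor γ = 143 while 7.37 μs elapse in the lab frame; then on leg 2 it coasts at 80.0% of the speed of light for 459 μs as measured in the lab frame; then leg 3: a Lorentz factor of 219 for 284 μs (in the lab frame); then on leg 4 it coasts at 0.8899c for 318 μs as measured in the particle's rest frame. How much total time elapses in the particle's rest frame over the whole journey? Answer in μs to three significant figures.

τ = 595 μs

Leg 1: γ = 143; τ_1 = 7.37/143.0 = 0.05154 μs.
Leg 2: β = 0.800; γ = 1/√(1 − 0.800²) = 1/√0.3600 = 1.667; τ_2 = 459/1.667 = 275.4 μs.
Leg 3: γ = 219; τ_3 = 284/219.0 = 1.297 μs.
Leg 4: 318 μs is already measured in the particle's rest frame.
Total: 0.05154 + 275.4 + 1.297 + 318.0 μs.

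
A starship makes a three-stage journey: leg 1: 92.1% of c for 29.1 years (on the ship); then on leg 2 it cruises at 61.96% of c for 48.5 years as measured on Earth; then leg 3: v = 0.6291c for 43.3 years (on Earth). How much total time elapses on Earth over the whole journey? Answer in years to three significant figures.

Δt = 166 years

Leg 1: β = 0.921; γ = 1/√(1 − 0.921²) = 1/√0.1518 = 2.567; Δt_1 = 2.567 × 29.1 = 74.70 years.
Leg 2: 48.5 years is already measured on Earth.
Leg 3: 43.3 years is already measured on Earth.
Total: 74.70 + 48.50 + 43.30 years.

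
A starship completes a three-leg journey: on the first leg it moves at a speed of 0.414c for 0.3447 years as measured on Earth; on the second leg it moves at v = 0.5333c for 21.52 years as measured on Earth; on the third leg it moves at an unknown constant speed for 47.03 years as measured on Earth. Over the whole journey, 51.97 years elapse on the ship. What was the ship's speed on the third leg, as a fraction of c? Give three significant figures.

β = 0.703

Leg 1: γ = 1/√(1 − 0.414²) = 1/√0.8286 = 1.099; τ_1 = 0.3447/1.099 = 0.3138 years.
Leg 2: γ = 1/√(1 − 0.5333²) = 1/√0.7156 = 1.182; τ_2 = 21.52/1.182 = 18.20 years.
Leg 3: speed unknown; τ_3 = 47.03/γ_3.
Total proper time: 0.3138 + 18.20 + τ_3 = 51.97, so τ_3 = 51.97 − 18.52 = 33.45 years.
γ_3 = 47.03/33.45 = 1.406; β = √(1 − 1/γ²) = √0.4941.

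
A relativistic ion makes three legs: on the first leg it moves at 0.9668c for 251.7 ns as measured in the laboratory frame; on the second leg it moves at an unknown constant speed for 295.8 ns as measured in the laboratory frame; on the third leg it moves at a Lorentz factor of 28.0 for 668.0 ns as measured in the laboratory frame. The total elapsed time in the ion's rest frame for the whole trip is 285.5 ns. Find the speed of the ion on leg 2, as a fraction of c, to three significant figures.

β = 0.745

Leg 1: γ = 1/√(1 − 0.9668²) = 1/√0.06530 = 3.913; τ_1 = 251.7/3.913 = 64.32 ns.
Leg 2: speed unknown; τ_2 = 295.8/γ_2.
Leg 3: γ = 28.0; τ_3 = 668.0/28.00 = 23.86 ns.
Total proper time: 64.32 + τ_2 + 23.86 = 285.5, so τ_2 = 285.5 − 88.18 = 197.3 ns.
γ_2 = 295.8/197.3 = 1.499; β = √(1 − 1/γ²) = √0.5550.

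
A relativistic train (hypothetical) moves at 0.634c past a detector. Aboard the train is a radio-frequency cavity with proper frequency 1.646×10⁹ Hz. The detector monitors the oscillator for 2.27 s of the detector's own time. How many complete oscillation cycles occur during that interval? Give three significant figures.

N = 2.89×10⁹

γ = 1/√(1 − 0.634²) = 1/√0.5980 = 1.293
During 2.27 s of lab time, the oscillator's proper time advances by τ = Δt/γ = 2.27/1.293 = 1.755 s = 1.755×10⁰ s.
N = f × τ = 1.646×10⁹ × 1.755×10⁰ = 2.889×10⁹.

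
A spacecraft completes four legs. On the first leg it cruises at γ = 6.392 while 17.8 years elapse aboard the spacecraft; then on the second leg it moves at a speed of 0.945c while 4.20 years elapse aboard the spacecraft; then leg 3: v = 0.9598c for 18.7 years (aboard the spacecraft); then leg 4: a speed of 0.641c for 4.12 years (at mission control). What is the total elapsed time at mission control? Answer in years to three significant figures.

Δt = 197 years

Leg 1: γ = 6.392; Δt_1 = 6.392 × 17.8 = 113.8 years.
Leg 2: γ = 1/√(1 − 0.945²) = 1/√0.1070 = 3.057; Δt_2 = 3.057 × 4.20 = 12.84 years.
Leg 3: γ = 1/√(1 − 0.9598²) = 1/√0.07878 = 3.563; Δt_3 = 3.563 × 18.7 = 66.62 years.
Leg 4: 4.12 years is already measured at mission control.
Total: 113.8 + 12.84 + 66.62 + 4.120 years.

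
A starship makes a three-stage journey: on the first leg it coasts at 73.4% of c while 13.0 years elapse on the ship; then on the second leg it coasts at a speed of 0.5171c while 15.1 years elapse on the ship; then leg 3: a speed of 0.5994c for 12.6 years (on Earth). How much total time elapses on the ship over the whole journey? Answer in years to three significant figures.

Leg 1: 13.0 years is already measured on the ship.
Leg 2: 15.1 years is already measured on the ship.
Leg 3: γ = 1/√(1 − 0.5994²) = 1/√0.6407 = 1.249; τ_3 = 12.6/1.249 = 10.09 years.
Total: 13.00 + 15.10 + 10.09 years.

τ = 38.2 years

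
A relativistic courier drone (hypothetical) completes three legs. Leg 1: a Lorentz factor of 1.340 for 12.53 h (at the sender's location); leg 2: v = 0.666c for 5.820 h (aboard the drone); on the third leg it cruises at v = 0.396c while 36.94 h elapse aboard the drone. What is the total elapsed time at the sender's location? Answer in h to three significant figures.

Δt = 60.6 h

Leg 1: 12.53 h is already measured at the sender's location.
Leg 2: γ = 1/√(1 − 0.666²) = 1/√0.5564 = 1.341; Δt_2 = 1.341 × 5.820 = 7.802 h.
Leg 3: γ = 1/√(1 − 0.396²) = 1/√0.8432 = 1.089; Δt_3 = 1.089 × 36.94 = 40.23 h.
Total: 12.53 + 7.802 + 40.23 h.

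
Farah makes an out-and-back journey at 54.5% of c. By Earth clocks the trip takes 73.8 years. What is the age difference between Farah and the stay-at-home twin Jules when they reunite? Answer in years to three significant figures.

β = 0.545; γ = 1/√(1 − 0.545²) = 1/√0.7030 = 1.193
Farah's elapsed proper time: τ = 73.8/1.193 = 61.88 years.
Age gap = Δt − τ = 73.8 − 61.88 years.

Δt − τ = 11.9 years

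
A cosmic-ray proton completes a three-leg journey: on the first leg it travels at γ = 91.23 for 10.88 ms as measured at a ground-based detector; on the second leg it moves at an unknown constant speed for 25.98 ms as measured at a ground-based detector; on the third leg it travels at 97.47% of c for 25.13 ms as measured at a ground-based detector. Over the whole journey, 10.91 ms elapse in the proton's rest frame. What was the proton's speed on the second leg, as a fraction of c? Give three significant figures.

β = 0.980

Leg 1: γ = 91.23; τ_1 = 10.88/91.23 = 0.1193 ms.
Leg 2: speed unknown; τ_2 = 25.98/γ_2.
Leg 3: β = 0.9747; γ = 1/√(1 − 0.9747²) = 1/√0.04996 = 4.474; τ_3 = 25.13/4.474 = 5.617 ms.
Total proper time: 0.1193 + τ_2 + 5.617 = 10.91, so τ_2 = 10.91 − 5.736 = 5.174 ms.
γ_2 = 25.98/5.174 = 5.021; β = √(1 − 1/γ²) = √0.9603.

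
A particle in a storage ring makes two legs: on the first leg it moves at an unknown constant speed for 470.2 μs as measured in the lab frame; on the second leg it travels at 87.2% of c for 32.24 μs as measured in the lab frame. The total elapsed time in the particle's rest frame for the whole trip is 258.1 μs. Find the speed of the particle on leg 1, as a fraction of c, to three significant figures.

Leg 1: speed unknown; τ_1 = 470.2/γ_1.
Leg 2: β = 0.872; γ = 1/√(1 − 0.872²) = 1/√0.2396 = 2.043; τ_2 = 32.24/2.043 = 15.78 μs.
Total proper time: τ_1 + 15.78 = 258.1, so τ_1 = 258.1 − 15.78 = 242.3 μs.
γ_1 = 470.2/242.3 = 1.940; β = √(1 − 1/γ²) = √0.7344.

β = 0.857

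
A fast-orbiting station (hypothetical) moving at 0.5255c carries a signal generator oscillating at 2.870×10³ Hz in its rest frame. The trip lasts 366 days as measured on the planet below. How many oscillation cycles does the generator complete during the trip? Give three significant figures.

N = 7.72×10¹⁰

γ = 1/√(1 − 0.5255²) = 1/√0.7238 = 1.175
The oscillator's own cycle count is N = f × τ where τ is the proper time aboard the station. τ = Δt/γ = 366/1.175 = 311.4 days = 2.690×10⁷ s.
N = 2.870×10³ × 2.690×10⁷ = 7.721×10¹⁰.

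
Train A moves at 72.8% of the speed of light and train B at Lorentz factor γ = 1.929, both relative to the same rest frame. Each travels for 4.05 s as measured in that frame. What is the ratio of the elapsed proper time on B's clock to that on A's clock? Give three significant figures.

A: β = 0.728; γ = 1/√(1 − 0.728²) = 1/√0.4700 = 1.459. B: γ = 1.929.
τ_A/τ_B = γ_B/γ_A = 1.929/1.459 = 1.322, so τ_B/τ_A = 0.7562.

τ_B/τ_A = 0.756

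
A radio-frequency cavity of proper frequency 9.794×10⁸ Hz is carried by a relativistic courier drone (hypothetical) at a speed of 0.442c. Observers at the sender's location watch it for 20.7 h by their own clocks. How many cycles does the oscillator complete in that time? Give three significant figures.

N = 6.55×10¹³

γ = 1/√(1 − 0.442²) = 1/√0.8046 = 1.115
During 20.7 h of lab time, the oscillator's proper time advances by τ = Δt/γ = 20.7/1.115 = 18.57 h = 6.685×10⁴ s.
N = f × τ = 9.794×10⁸ × 6.685×10⁴ = 6.547×10¹³.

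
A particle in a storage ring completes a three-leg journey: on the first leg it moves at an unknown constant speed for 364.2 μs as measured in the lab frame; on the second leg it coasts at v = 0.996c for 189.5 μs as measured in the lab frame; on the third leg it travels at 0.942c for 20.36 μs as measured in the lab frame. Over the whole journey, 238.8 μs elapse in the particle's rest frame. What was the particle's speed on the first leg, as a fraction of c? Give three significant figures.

β = 0.807

Leg 1: speed unknown; τ_1 = 364.2/γ_1.
Leg 2: γ = 1/√(1 − 0.996²) = 1/√0.007984 = 11.19; τ_2 = 189.5/11.19 = 16.93 μs.
Leg 3: γ = 1/√(1 − 0.942²) = 1/√0.1126 = 2.980; τ_3 = 20.36/2.980 = 6.833 μs.
Total proper time: τ_1 + 16.93 + 6.833 = 238.8, so τ_1 = 238.8 − 23.77 = 215.0 μs.
γ_1 = 364.2/215.0 = 1.694; β = √(1 − 1/γ²) = √0.6514.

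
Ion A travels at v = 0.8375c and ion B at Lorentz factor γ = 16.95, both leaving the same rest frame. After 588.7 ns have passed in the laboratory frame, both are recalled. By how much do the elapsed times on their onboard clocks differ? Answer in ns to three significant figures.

|τ_A − τ_B| = 287 ns

A: γ = 1/√(1 − 0.8375²) = 1/√0.2986 = 1.830; τ_A = 588.7/1.830 = 321.7 ns.
B: γ = 16.95; τ_B = 588.7/16.95 = 34.73 ns.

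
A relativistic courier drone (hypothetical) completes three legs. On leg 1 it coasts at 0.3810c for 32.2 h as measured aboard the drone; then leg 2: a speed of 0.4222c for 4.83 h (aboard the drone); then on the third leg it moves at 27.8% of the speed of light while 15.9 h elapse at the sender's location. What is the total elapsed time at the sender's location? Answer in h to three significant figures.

Leg 1: γ = 1/√(1 − 0.3810²) = 1/√0.8548 = 1.082; Δt_1 = 1.082 × 32.2 = 34.83 h.
Leg 2: γ = 1/√(1 − 0.4222²) = 1/√0.8217 = 1.103; Δt_2 = 1.103 × 4.83 = 5.328 h.
Leg 3: 15.9 h is already measured at the sender's location.
Total: 34.83 + 5.328 + 15.90 h.

Δt = 56.1 h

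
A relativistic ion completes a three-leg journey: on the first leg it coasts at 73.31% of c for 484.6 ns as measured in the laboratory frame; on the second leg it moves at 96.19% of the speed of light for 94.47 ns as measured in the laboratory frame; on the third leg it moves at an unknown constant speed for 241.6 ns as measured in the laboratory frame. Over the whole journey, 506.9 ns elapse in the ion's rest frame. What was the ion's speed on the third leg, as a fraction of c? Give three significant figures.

β = 0.779

Leg 1: β = 0.7331; γ = 1/√(1 − 0.7331²) = 1/√0.4626 = 1.470; τ_1 = 484.6/1.470 = 329.6 ns.
Leg 2: β = 0.9619; γ = 1/√(1 − 0.9619²) = 1/√0.07475 = 3.658; τ_2 = 94.47/3.658 = 25.83 ns.
Leg 3: speed unknown; τ_3 = 241.6/γ_3.
Total proper time: 329.6 + 25.83 + τ_3 = 506.9, so τ_3 = 506.9 − 355.4 = 151.5 ns.
γ_3 = 241.6/151.5 = 1.595; β = √(1 − 1/γ²) = √0.6069.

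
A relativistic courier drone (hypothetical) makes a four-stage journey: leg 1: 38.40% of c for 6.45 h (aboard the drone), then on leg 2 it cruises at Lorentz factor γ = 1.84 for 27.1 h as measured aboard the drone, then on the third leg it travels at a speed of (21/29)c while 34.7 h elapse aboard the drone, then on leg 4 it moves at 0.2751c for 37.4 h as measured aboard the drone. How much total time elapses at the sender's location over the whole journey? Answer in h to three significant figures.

Leg 1: β = 0.3840; γ = 1/√(1 − 0.3840²) = 1/√0.8525 = 1.083; Δt_1 = 1.083 × 6.45 = 6.986 h.
Leg 2: γ = 1.84; Δt_2 = 1.840 × 27.1 = 49.86 h.
Leg 3: γ = 1/√(1 − (21/29)²) = 29/20 = 1.450; Δt_3 = 1.450 × 34.7 = 50.32 h.
Leg 4: γ = 1/√(1 − 0.2751²) = 1/√0.9243 = 1.040; Δt_4 = 1.040 × 37.4 = 38.90 h.
Total: 6.986 + 49.86 + 50.32 + 38.90 h.

Δt = 146 h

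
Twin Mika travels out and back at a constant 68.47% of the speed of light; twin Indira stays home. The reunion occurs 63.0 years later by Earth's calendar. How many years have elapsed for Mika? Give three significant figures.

τ = 45.9 years

β = 0.6847; γ = 1/√(1 − 0.6847²) = 1/√0.5312 = 1.372
Mika's clock measures proper time along the trip: τ = Δt/γ = 63.0/1.372 years.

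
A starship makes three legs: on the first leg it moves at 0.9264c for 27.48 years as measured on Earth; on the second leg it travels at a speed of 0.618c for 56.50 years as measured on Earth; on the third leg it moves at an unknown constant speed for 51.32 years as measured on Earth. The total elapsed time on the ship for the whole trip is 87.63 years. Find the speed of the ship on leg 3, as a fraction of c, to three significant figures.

β = 0.768

Leg 1: γ = 1/√(1 − 0.9264²) = 1/√0.1418 = 2.656; τ_1 = 27.48/2.656 = 10.35 years.
Leg 2: γ = 1/√(1 − 0.618²) = 1/√0.6181 = 1.272; τ_2 = 56.50/1.272 = 44.42 years.
Leg 3: speed unknown; τ_3 = 51.32/γ_3.
Total proper time: 10.35 + 44.42 + τ_3 = 87.63, so τ_3 = 87.63 − 54.77 = 32.86 years.
γ_3 = 51.32/32.86 = 1.562; β = √(1 − 1/γ²) = √0.5899.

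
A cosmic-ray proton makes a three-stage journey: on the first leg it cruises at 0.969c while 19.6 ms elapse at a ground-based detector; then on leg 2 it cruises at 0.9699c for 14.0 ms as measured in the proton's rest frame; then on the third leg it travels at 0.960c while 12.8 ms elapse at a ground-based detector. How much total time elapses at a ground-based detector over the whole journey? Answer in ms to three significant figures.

Leg 1: 19.6 ms is already measured at a ground-based detector.
Leg 2: γ = 1/√(1 − 0.9699²) = 1/√0.05929 = 4.107; Δt_2 = 4.107 × 14.0 = 57.49 ms.
Leg 3: 12.8 ms is already measured at a ground-based detector.
Total: 19.60 + 57.49 + 12.80 ms.

Δt = 89.9 ms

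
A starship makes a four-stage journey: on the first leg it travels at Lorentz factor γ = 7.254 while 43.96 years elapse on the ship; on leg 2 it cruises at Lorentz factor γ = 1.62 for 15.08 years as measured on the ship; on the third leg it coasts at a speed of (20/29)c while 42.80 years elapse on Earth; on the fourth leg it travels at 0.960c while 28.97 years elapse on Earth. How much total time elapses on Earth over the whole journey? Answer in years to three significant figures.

Δt = 415 years

Leg 1: γ = 7.254; Δt_1 = 7.254 × 43.96 = 318.9 years.
Leg 2: γ = 1.62; Δt_2 = 1.620 × 15.08 = 24.43 years.
Leg 3: 42.80 years is already measured on Earth.
Leg 4: 28.97 years is already measured on Earth.
Total: 318.9 + 24.43 + 42.80 + 28.97 years.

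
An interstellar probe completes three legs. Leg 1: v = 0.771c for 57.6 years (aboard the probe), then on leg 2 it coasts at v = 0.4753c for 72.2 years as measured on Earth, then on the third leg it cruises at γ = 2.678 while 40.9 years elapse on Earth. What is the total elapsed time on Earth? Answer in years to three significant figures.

Δt = 204 years

Leg 1: γ = 1/√(1 − 0.771²) = 1/√0.4056 = 1.570; Δt_1 = 1.570 × 57.6 = 90.45 years.
Leg 2: 72.2 years is already measured on Earth.
Leg 3: 40.9 years is already measured on Earth.
Total: 90.45 + 72.20 + 40.90 years.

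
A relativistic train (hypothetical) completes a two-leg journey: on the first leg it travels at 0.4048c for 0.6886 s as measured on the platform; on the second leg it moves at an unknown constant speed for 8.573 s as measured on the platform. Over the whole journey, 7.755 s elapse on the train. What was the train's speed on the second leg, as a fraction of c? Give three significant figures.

Leg 1: γ = 1/√(1 − 0.4048²) = 1/√0.8361 = 1.094; τ_1 = 0.6886/1.094 = 0.6297 s.
Leg 2: speed unknown; τ_2 = 8.573/γ_2.
Total proper time: 0.6297 + τ_2 = 7.755, so τ_2 = 7.755 − 0.6297 = 7.125 s.
γ_2 = 8.573/7.125 = 1.203; β = √(1 − 1/γ²) = √0.3092.

β = 0.556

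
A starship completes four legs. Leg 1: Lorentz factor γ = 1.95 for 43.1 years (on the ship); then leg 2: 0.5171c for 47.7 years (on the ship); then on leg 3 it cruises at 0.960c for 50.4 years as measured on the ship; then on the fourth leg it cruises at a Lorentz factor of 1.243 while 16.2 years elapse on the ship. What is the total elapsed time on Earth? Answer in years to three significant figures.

Leg 1: γ = 1.95; Δt_1 = 1.950 × 43.1 = 84.05 years.
Leg 2: γ = 1/√(1 − 0.5171²) = 1/√0.7326 = 1.168; Δt_2 = 1.168 × 47.7 = 55.73 years.
Leg 3: γ = 1/√(1 − 0.960²) = 25/7 ≈ 3.571; Δt_3 = 3.571 × 50.4 = 180.0 years.
Leg 4: γ = 1.243; Δt_4 = 1.243 × 16.2 = 20.14 years.
Total: 84.05 + 55.73 + 180.0 + 20.14 years.

Δt = 340 years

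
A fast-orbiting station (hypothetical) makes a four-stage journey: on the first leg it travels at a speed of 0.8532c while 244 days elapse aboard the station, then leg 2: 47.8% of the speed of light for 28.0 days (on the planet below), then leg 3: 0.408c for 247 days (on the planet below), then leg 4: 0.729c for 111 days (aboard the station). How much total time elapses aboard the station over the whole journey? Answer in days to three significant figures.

τ = 605 days

Leg 1: 244 days is already measured aboard the station.
Leg 2: β = 0.478; γ = 1/√(1 − 0.478²) = 1/√0.7715 = 1.138; τ_2 = 28.0/1.138 = 24.59 days.
Leg 3: γ = 1/√(1 − 0.408²) = 1/√0.8335 = 1.095; τ_3 = 247/1.095 = 225.5 days.
Leg 4: 111 days is already measured aboard the station.
Total: 244.0 + 24.59 + 225.5 + 111.0 days.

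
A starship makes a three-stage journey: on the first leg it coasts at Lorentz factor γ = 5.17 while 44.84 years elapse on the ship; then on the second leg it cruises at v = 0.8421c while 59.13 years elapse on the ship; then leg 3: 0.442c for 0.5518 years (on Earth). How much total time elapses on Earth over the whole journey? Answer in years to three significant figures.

Δt = 342 years

Leg 1: γ = 5.17; Δt_1 = 5.170 × 44.84 = 231.8 years.
Leg 2: γ = 1/√(1 − 0.8421²) = 1/√0.2909 = 1.854; Δt_2 = 1.854 × 59.13 = 109.6 years.
Leg 3: 0.5518 years is already measured on Earth.
Total: 231.8 + 109.6 + 0.5518 years.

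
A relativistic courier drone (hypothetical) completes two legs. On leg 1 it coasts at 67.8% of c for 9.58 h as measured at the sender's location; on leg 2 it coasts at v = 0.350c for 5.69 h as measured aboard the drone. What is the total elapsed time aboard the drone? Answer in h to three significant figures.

τ = 12.7 h

Leg 1: β = 0.678; γ = 1/√(1 − 0.678²) = 1/√0.5403 = 1.360; τ_1 = 9.58/1.360 = 7.042 h.
Leg 2: 5.69 h is already measured aboard the drone.
Total: 7.042 + 5.690 h.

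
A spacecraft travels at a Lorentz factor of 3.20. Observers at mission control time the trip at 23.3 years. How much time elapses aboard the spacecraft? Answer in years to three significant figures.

τ = 7.28 years

γ = 3.20
The interval measured at mission control is the dilated one; the clock aboard the spacecraft measures the proper time τ = Δt/γ = 23.3/3.200 years.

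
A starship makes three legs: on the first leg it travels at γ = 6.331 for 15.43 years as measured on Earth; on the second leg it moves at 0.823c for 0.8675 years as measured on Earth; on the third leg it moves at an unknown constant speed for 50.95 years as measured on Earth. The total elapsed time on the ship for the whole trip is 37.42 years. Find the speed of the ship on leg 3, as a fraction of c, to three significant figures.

Leg 1: γ = 6.331; τ_1 = 15.43/6.331 = 2.437 years.
Leg 2: γ = 1/√(1 − 0.823²) = 1/√0.3227 = 1.760; τ_2 = 0.8675/1.760 = 0.4928 years.
Leg 3: speed unknown; τ_3 = 50.95/γ_3.
Total proper time: 2.437 + 0.4928 + τ_3 = 37.42, so τ_3 = 37.42 − 2.930 = 34.49 years.
γ_3 = 50.95/34.49 = 1.477; β = √(1 − 1/γ²) = √0.5418.

β = 0.736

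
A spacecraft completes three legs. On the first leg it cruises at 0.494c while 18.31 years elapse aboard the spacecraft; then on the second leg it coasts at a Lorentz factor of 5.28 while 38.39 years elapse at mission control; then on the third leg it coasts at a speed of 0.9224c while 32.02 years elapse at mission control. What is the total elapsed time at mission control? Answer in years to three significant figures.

Leg 1: γ = 1/√(1 − 0.494²) = 1/√0.7560 = 1.150; Δt_1 = 1.150 × 18.31 = 21.06 years.
Leg 2: 38.39 years is already measured at mission control.
Leg 3: 32.02 years is already measured at mission control.
Total: 21.06 + 38.39 + 32.02 years.

Δt = 91.5 years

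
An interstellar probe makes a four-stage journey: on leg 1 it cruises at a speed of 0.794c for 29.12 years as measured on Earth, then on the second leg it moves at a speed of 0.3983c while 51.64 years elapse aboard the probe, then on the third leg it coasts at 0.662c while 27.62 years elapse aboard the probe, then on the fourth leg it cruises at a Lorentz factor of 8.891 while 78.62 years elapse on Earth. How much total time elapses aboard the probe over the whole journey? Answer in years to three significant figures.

τ = 106 years

Leg 1: γ = 1/√(1 − 0.794²) = 1/√0.3696 = 1.645; τ_1 = 29.12/1.645 = 17.70 years.
Leg 2: 51.64 years is already measured aboard the probe.
Leg 3: 27.62 years is already measured aboard the probe.
Leg 4: γ = 8.891; τ_4 = 78.62/8.891 = 8.843 years.
Total: 17.70 + 51.64 + 27.62 + 8.843 years.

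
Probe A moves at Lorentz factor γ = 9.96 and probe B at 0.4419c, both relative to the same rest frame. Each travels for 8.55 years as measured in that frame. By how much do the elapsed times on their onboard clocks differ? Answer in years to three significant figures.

|τ_A − τ_B| = 6.81 years

A: γ = 9.96; τ_A = 8.55/9.960 = 0.8584 years.
B: γ = 1/√(1 − 0.4419²) = 1/√0.8047 = 1.115; τ_B = 8.55/1.115 = 7.670 years.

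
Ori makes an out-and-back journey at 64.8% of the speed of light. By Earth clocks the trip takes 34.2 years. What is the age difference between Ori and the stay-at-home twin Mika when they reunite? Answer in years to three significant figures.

β = 0.648; γ = 1/√(1 − 0.648²) = 1/√0.5801 = 1.313
Ori's elapsed proper time: τ = 34.2/1.313 = 26.05 years.
Age gap = Δt − τ = 34.2 − 26.05 years.

Δt − τ = 8.15 years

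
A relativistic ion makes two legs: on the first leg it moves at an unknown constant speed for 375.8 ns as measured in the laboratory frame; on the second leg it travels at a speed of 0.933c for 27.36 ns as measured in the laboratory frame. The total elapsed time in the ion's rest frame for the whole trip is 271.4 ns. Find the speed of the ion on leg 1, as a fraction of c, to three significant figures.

β = 0.718

Leg 1: speed unknown; τ_1 = 375.8/γ_1.
Leg 2: γ = 1/√(1 − 0.933²) = 1/√0.1295 = 2.779; τ_2 = 27.36/2.779 = 9.846 ns.
Total proper time: τ_1 + 9.846 = 271.4, so τ_1 = 271.4 − 9.846 = 261.6 ns.
γ_1 = 375.8/261.6 = 1.437; β = √(1 − 1/γ²) = √0.5156.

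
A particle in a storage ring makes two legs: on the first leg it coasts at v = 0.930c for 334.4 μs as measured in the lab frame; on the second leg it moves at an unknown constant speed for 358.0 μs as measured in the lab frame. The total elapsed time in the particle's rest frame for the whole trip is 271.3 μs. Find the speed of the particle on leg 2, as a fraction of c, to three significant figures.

β = 0.910

Leg 1: γ = 1/√(1 − 0.930²) = 1/√0.1351 = 2.721; τ_1 = 334.4/2.721 = 122.9 μs.
Leg 2: speed unknown; τ_2 = 358.0/γ_2.
Total proper time: 122.9 + τ_2 = 271.3, so τ_2 = 271.3 − 122.9 = 148.4 μs.
γ_2 = 358.0/148.4 = 2.413; β = √(1 − 1/γ²) = √0.8282.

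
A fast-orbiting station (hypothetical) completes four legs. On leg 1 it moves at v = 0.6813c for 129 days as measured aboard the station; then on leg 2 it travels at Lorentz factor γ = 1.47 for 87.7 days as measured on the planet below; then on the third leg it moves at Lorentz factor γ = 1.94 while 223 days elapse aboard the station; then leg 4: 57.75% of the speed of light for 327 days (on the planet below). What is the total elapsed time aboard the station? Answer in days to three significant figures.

τ = 679 days

Leg 1: 129 days is already measured aboard the station.
Leg 2: γ = 1.47; τ_2 = 87.7/1.470 = 59.66 days.
Leg 3: 223 days is already measured aboard the station.
Leg 4: β = 0.5775; γ = 1/√(1 − 0.5775²) = 1/√0.6665 = 1.225; τ_4 = 327/1.225 = 267.0 days.
Total: 129.0 + 59.66 + 223.0 + 267.0 days.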